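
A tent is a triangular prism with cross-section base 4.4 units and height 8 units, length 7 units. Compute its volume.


Shape: triangular prism
Triangle base = 4.4 units, triangle height = 8 units, prism length L = 7 units
Formula: V = (1/2 * b * h_tri) * L
Cross-section area = 0.5 * 4.4 * 8 = 17.6
V = 17.6 * 7
V = 123.2
123.2 units^3


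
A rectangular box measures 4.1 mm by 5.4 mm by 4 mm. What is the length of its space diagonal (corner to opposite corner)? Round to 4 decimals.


Shape: rectangular box (space diagonal)
l = 4.1 mm, w = 5.4 mm, h = 4 mm
Visualize: the diagonal of the base, then a right triangle with that diagonal and the height.
Formula: d = sqrt(l^2 + w^2 + h^2)
l^2 + w^2 + h^2 = 16.81 + 29.16 + 16 = 61.97
d = sqrt(61.97)
d = 7.8721
7.8721 mm


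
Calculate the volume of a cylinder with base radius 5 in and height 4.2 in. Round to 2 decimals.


Shape: cylinder
Radius r = 5 in, Height h = 4.2 in
Formula: V = pi * r^2 * h
r^2 = 25
V = pi * 25 * 4.2
V = 105 * pi
V = 329.87
329.87 in^3


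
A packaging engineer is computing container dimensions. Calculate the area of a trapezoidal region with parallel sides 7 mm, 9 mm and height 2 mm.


Shape: trapezoid
Parallel sides a = 7 mm, b = 9 mm; Height h = 2 mm
Formula: A = (a + b) * h / 2
a + b = 7 + 9 = 16
A = 16 * 2 / 2
A = 32 / 2
A = 16
16 mm^2


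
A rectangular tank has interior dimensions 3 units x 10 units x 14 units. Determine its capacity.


Shape: rectangular prism
l = 3 units, w = 10 units, h = 14 units
Formula: V = l * w * h
V = 3 * 10 * 14
V = 30 * 14
V = 420
420 units^3


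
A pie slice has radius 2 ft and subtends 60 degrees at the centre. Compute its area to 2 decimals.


Shape: circular sector
Radius r = 2 ft, Angle = 60 degrees
Formula: A = (angle/360) * pi * r^2
r^2 = 4
Fraction of circle = 60/360
A = (60/360) * pi * 4
A = 0.666667 * pi
A = 2.09
2.09 ft^2


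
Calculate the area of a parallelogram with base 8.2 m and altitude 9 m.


Shape: parallelogram
Base b = 8.2 m, Height h = 9 m
Formula: A = b * h
A = 8.2 * 9
A = 73.8
73.8 m^2


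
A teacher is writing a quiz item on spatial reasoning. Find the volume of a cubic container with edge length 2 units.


Shape: cube
Side s = 2 units
Formula: V = s^3
V = 2 * 2 * 2
V = 4 * 2
V = 8
8 units^3


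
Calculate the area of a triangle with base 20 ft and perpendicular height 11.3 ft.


Shape: triangle
Base b = 20 ft, Height h = 11.3 ft
Formula: A = (1/2) * b * h
A = 0.5 * 20 * 11.3
A = 0.5 * 226
A = 113
113 ft^2


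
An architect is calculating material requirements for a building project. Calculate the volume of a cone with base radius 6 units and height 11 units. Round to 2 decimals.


Shape: cone
Radius r = 6 units, Height h = 11 units
Formula: V = (1/3) * pi * r^2 * h
r^2 = 36
pi * r^2 * h = pi * 36 * 11 = 396 * pi
V = 396 * pi / 3
V = 414.69
414.69 units^3


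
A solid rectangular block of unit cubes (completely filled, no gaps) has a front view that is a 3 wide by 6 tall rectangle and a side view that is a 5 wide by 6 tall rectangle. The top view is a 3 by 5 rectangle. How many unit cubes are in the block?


Orthographic views of a solid rectangular block:
Front view 3 x 6 -> length = 3, height = 6
Side view 5 x 6 -> width = 5, height = 6 (consistent)
Top view 3 x 5 -> confirms length = 3, width = 5
The block is 3 x 5 x 6.
Total unit cubes = 3 * 5 * 6 = 90
90 unit cubes


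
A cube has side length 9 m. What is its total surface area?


Shape: cube
Side s = 9 m
A cube has 6 square faces.
Formula: SA = 6 * s^2
s^2 = 81
SA = 6 * 81
SA = 486
486 m^2


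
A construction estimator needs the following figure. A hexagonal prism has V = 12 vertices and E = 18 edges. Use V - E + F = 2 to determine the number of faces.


Polyhedron: hexagonal prism
Euler's formula for convex polyhedra: V - E + F = 2
Given: V = 12 vertices and E = 18 edges
Solve for F:
F = 2 + E - V = 2 + 18 - 12 = 8
8 faces


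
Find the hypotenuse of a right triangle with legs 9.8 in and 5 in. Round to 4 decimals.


Shape: right triangle
Legs a = 9.8 in, b = 5 in
Formula: c = sqrt(a^2 + b^2)
a^2 = 96.04, b^2 = 25
a^2 + b^2 = 121.04
c = sqrt(121.04)
c = 11.0018
11.0018 in


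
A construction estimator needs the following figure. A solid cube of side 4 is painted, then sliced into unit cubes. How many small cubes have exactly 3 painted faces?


Large cube: 4 x 4 x 4, cut into unit cubes.
Cubes with 3 painted faces are at the corners. A cube always has 8 corners.
Count = 8
8 unit cubes


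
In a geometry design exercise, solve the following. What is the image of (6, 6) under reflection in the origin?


Transformation: reflection
Original point: (6, 6)
Rule for reflection through the origin: (x, y) -> (-x, -y)
Apply: (6, 6) -> (-6, -6)
(-6, -6)


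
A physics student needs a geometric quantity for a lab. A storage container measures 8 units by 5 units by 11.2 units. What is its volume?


Shape: rectangular prism
l = 8 units, w = 5 units, h = 11.2 units
Formula: V = l * w * h
V = 8 * 5 * 11.2
V = 40 * 11.2
V = 448
448 units^3


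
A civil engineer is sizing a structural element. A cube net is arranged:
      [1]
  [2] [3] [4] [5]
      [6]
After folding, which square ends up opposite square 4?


Net: cross layout. Take square 3 as the base (bottom).
Fold the four squares in the horizontal row up around 3: 2 -> left, 4 -> right, 5 wraps to the top.
Fold 1 and 6 up from 3: 1 -> back, 6 -> front.
Opposite pairs are therefore: (1, 6), (2, 4), (3, 5).
Face 4 is opposite face 2.
face 2


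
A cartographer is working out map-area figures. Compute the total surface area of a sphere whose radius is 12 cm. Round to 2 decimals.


Shape: sphere
Radius r = 12 cm
Formula: SA = 4 * pi * r^2
r^2 = 144
SA = 4 * pi * 144
SA = 576 * pi
SA = 1809.56
1809.56 cm^2


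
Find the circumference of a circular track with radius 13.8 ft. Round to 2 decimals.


Shape: circle
Radius r = 13.8 ft
Formula: C = 2 * pi * r
C = 2 * pi * 13.8
C = 27.6 * pi
C = 86.71
86.71 ft


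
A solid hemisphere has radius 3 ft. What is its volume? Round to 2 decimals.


Shape: hemisphere (half of a sphere)
Radius r = 3 ft
Formula: V = (1/2) * (4/3) * pi * r^3 = (2/3) * pi * r^3
r^3 = 27
(2/3) * 27 = 18
V = 18 * pi
V = 56.55
56.55 ft^3


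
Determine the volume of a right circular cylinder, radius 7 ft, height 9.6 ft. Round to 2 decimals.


Shape: cylinder
Radius r = 7 ft, Height h = 9.6 ft
Formula: V = pi * r^2 * h
r^2 = 49
V = pi * 49 * 9.6
V = 470.4 * pi
V = 1477.81
1477.81 ft^3


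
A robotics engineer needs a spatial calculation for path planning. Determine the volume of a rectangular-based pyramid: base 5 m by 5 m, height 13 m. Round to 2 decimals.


Shape: rectangular pyramid
Base: 5 m x 5 m, Height h = 13 m
Formula: V = (1/3) * base_area * h
base_area = 5 * 5 = 25
base_area * h = 25 * 13 = 325
V = 325 / 3
V = 108.33
108.33 m^3


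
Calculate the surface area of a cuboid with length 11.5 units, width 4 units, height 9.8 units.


Shape: rectangular prism
l = 11.5 units, w = 4 units, h = 9.8 units
Formula: SA = 2(lw + lh + wh)
lw = 46, lh = 112.7, wh = 39.2
lw + lh + wh = 197.9
SA = 2 * 197.9
SA = 395.8
395.8 units^2


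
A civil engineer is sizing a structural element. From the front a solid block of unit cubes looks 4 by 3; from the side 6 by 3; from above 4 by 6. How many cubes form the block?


Orthographic views of a solid rectangular block:
Front view 4 x 3 -> length = 4, height = 3
Side view 6 x 3 -> width = 6, height = 3 (consistent)
Top view 4 x 6 -> confirms length = 4, width = 6
The block is 4 x 6 x 3.
Total unit cubes = 4 * 6 * 3 = 72
72 unit cubes


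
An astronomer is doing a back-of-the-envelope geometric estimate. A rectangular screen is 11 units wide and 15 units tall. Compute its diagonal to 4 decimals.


Shape: rectangle (diagonal via Pythagoras)
Sides: 11 units and 15 units
Formula: d = sqrt(l^2 + w^2)
l^2 = 121, w^2 = 225
l^2 + w^2 = 346
d = sqrt(346)
d = 18.6011
18.6011 units


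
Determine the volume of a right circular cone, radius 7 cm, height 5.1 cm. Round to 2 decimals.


Shape: cone
Radius r = 7 cm, Height h = 5.1 cm
Formula: V = (1/3) * pi * r^2 * h
r^2 = 49
pi * r^2 * h = pi * 49 * 5.1 = 249.9 * pi
V = 249.9 * pi / 3
V = 261.69
261.69 cm^3


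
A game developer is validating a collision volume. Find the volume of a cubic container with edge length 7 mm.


Shape: cube
Side s = 7 mm
Formula: V = s^3
V = 7 * 7 * 7
V = 49 * 7
V = 343
343 mm^3


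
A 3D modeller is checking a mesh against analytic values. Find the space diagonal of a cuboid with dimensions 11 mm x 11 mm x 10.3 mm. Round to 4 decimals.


Shape: rectangular box (space diagonal)
l = 11 mm, w = 11 mm, h = 10.3 mm
Visualize: the diagonal of the base, then a right triangle with that diagonal and the height.
Formula: d = sqrt(l^2 + w^2 + h^2)
l^2 + w^2 + h^2 = 121 + 121 + 106.09 = 348.09
d = sqrt(348.09)
d = 18.6572
18.6572 mm


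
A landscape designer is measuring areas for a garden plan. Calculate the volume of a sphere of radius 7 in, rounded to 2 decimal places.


Shape: sphere
Radius r = 7 in
Formula: V = (4/3) * pi * r^3
r^3 = 343
(4/3) * 343 = 457.333333
V = 457.333333 * pi
V = 1436.76
1436.76 in^3


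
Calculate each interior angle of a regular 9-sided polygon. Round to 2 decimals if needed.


Shape: regular nonagon (9 sides)
Formula: interior angle = (n - 2) * 180 / n
(n - 2) = 7
(n - 2) * 180 = 1260
angle = 1260 / 9
angle = 140
140 degrees


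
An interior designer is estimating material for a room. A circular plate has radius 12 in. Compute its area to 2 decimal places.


Shape: circle
Radius r = 12 in
Formula: A = pi * r^2
r^2 = 12^2 = 144
A = pi * 144
A = 452.39
452.39 in^2


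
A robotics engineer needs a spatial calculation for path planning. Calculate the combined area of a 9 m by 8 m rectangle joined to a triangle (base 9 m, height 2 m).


Composite shape: rectangle + triangle
Rectangle area = 9 * 8 = 72
Triangle area = 0.5 * 9 * 2 = 9
Total = 72 + 9
Total = 81
81 m^2


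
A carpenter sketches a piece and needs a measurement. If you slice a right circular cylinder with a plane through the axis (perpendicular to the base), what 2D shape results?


Solid: right circular cylinder
Cutting plane: through the axis (perpendicular to the base)
Visualize the intersection of the plane with the solid's surface.
The boundary of the cut region is a rectangle.
rectangle


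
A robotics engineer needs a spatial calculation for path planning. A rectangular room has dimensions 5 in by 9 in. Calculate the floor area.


Shape: rectangle
Length l = 5 in, Width w = 9 in
Formula: A = l * w
A = 5 * 9
A = 45
45 in^2


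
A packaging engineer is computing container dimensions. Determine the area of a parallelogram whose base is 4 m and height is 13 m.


Shape: parallelogram
Base b = 4 m, Height h = 13 m
Formula: A = b * h
A = 4 * 13
A = 52
52 m^2


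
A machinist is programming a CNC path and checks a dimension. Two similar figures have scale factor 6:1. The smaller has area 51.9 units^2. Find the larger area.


Linear scale factor k = 6
Original area = 51.9 units^2
Rule: under a linear scaling by k, areas scale by k^2.
k^2 = 6^2 = 36
New area = 51.9 * 36
New area = 1868.4
1868.4 units^2


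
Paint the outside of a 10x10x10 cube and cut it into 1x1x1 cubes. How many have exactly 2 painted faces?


Large cube: 10 x 10 x 10, cut into unit cubes.
n = 10, so n - 2 = 8
Cubes with 2 painted faces lie along the edges, excluding corners.
A cube has 12 edges; each contributes (n - 2) = 8 such cubes.
Count = 12 * 8 = 96
96 unit cubes


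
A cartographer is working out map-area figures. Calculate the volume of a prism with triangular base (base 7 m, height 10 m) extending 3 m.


Shape: triangular prism
Triangle base = 7 m, triangle height = 10 m, prism length L = 3 m
Formula: V = (1/2 * b * h_tri) * L
Cross-section area = 0.5 * 7 * 10 = 35
V = 35 * 3
V = 105
105 m^3


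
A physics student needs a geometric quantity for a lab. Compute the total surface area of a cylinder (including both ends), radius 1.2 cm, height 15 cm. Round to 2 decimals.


Shape: closed cylinder
Radius r = 1.2 cm, Height h = 15 cm
Formula: SA = 2*pi*r^2 + 2*pi*r*h = 2*pi*r*(r + h)
r + h = 16.2
2 * r * (r + h) = 2 * 1.2 * 16.2 = 38.88
SA = 38.88 * pi
SA = 122.15
122.15 cm^2


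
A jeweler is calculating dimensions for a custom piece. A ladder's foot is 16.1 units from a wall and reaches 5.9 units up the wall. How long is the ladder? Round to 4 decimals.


Shape: right triangle
Legs a = 16.1 units, b = 5.9 units
Formula: c = sqrt(a^2 + b^2)
a^2 = 259.21, b^2 = 34.81
a^2 + b^2 = 294.02
c = sqrt(294.02)
c = 17.147
17.147 units


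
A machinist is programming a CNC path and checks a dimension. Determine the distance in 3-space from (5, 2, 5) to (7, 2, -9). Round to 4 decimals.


3D distance between two points
P1 = (5, 2, 5), P2 = (7, 2, -9)
Formula: d = sqrt((x2-x1)^2 + (y2-y1)^2 + (z2-z1)^2)
dx = 7 - 5 = 2
dy = 2 - 2 = 0
dz = -9 - 5 = -14
dx^2 + dy^2 + dz^2 = 4 + 0 + 196 = 200
d = sqrt(200)
d = 14.1421
14.1421 units


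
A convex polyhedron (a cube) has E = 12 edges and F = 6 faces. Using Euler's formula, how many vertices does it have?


Polyhedron: cube
Euler's formula for convex polyhedra: V - E + F = 2
Given: E = 12 edges and F = 6 faces
Solve for V:
V = 2 + E - F = 2 + 12 - 6 = 8
8 vertices


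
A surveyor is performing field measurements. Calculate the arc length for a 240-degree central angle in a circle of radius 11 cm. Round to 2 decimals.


Shape: circular arc
Radius r = 11 cm, Angle = 240 degrees
Formula: L = (angle/360) * 2 * pi * r
2 * pi * r = 22 * pi
L = (240/360) * 22 * pi
L = 14.666667 * pi
L = 46.08
46.08 cm


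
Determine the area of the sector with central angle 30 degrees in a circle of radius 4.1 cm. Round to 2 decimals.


Shape: circular sector
Radius r = 4.1 cm, Angle = 30 degrees
Formula: A = (angle/360) * pi * r^2
r^2 = 16.81
Fraction of circle = 30/360
A = (30/360) * pi * 16.81
A = 1.400833 * pi
A = 4.4
4.4 cm^2


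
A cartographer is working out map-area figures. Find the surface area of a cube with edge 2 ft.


Shape: cube
Side s = 2 ft
A cube has 6 square faces.
Formula: SA = 6 * s^2
s^2 = 4
SA = 6 * 4
SA = 24
24 ft^2


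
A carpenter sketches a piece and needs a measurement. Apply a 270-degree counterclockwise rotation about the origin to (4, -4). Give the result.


Transformation: rotation about the origin
Original point: (4, -4)
Rule for 270 deg counterclockwise: (x, y) -> (y, -x)
Apply: (4, -4) -> (-4, -4)
(-4, -4)


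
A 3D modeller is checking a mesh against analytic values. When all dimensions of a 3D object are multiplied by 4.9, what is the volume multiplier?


Linear scale factor k = 4.9
Rule: under a linear scaling by k, volumes scale by k^3.
k^3 = 4.9 * 4.9 * 4.9
k^3 = 24.01 * 4.9
k^3 = 117.649
Volume scales by a factor of 117.649.
117.649 (dimensionless)


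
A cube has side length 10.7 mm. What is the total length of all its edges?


Shape: cube
Side s = 10.7 mm
A cube has 12 edges, all equal.
Formula: total edge length = 12 * s
Total = 12 * 10.7
Total = 128.4
128.4 mm


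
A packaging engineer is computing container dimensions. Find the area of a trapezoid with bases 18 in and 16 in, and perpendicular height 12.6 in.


Shape: trapezoid
Parallel sides a = 18 in, b = 16 in; Height h = 12.6 in
Formula: A = (a + b) * h / 2
a + b = 18 + 16 = 34
A = 34 * 12.6 / 2
A = 428.4 / 2
A = 214.2
214.2 in^2


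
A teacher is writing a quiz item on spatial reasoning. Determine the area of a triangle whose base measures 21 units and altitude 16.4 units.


Shape: triangle
Base b = 21 units, Height h = 16.4 units
Formula: A = (1/2) * b * h
A = 0.5 * 21 * 16.4
A = 0.5 * 344.4
A = 172.2
172.2 units^2


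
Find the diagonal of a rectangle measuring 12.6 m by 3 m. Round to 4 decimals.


Shape: rectangle (diagonal via Pythagoras)
Sides: 12.6 m and 3 m
Formula: d = sqrt(l^2 + w^2)
l^2 = 158.76, w^2 = 9
l^2 + w^2 = 167.76
d = sqrt(167.76)
d = 12.9522
12.9522 m


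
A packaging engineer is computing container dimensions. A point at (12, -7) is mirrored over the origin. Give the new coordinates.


Transformation: reflection
Original point: (12, -7)
Rule for reflection through the origin: (x, y) -> (-x, -y)
Apply: (12, -7) -> (-12, 7)
(-12, 7)


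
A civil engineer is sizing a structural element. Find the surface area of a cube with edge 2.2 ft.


Shape: cube
Side s = 2.2 ft
A cube has 6 square faces.
Formula: SA = 6 * s^2
s^2 = 4.84
SA = 6 * 4.84
SA = 29.04
29.04 ft^2


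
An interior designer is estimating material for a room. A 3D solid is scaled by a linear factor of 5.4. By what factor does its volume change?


Linear scale factor k = 5.4
Rule: under a linear scaling by k, volumes scale by k^3.
k^3 = 5.4 * 5.4 * 5.4
k^3 = 29.16 * 5.4
k^3 = 157.464
Volume scales by a factor of 157.464.
157.464 (dimensionless)


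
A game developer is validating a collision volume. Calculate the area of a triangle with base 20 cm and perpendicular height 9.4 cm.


Shape: triangle
Base b = 20 cm, Height h = 9.4 cm
Formula: A = (1/2) * b * h
A = 0.5 * 20 * 9.4
A = 0.5 * 188
A = 94
94 cm^2


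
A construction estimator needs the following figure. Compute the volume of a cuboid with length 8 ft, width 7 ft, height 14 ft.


Shape: rectangular prism
l = 8 ft, w = 7 ft, h = 14 ft
Formula: V = l * w * h
V = 8 * 7 * 14
V = 56 * 14
V = 784
784 ft^3


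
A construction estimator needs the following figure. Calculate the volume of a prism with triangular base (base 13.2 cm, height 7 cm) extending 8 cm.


Shape: triangular prism
Triangle base = 13.2 cm, triangle height = 7 cm, prism length L = 8 cm
Formula: V = (1/2 * b * h_tri) * L
Cross-section area = 0.5 * 13.2 * 7 = 46.2
V = 46.2 * 8
V = 369.6
369.6 cm^3


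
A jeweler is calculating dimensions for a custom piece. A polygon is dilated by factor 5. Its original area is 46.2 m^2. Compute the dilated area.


Linear scale factor k = 5
Original area = 46.2 m^2
Rule: under a linear scaling by k, areas scale by k^2.
k^2 = 5^2 = 25
New area = 46.2 * 25
New area = 1155
1155 m^2


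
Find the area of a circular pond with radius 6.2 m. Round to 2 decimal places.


Shape: circle
Radius r = 6.2 m
Formula: A = pi * r^2
r^2 = 6.2^2 = 38.44
A = pi * 38.44
A = 120.76
120.76 m^2


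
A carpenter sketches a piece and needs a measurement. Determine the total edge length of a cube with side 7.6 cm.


Shape: cube
Side s = 7.6 cm
A cube has 12 edges, all equal.
Formula: total edge length = 12 * s
Total = 12 * 7.6
Total = 91.2
91.2 cm


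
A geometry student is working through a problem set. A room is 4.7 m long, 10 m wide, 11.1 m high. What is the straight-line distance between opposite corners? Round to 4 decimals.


Shape: rectangular box (space diagonal)
l = 4.7 m, w = 10 m, h = 11.1 m
Visualize: the diagonal of the base, then a right triangle with that diagonal and the height.
Formula: d = sqrt(l^2 + w^2 + h^2)
l^2 + w^2 + h^2 = 22.09 + 100 + 123.21 = 245.3
d = sqrt(245.3)
d = 15.6621
15.6621 m


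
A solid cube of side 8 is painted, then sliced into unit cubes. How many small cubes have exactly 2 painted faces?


Large cube: 8 x 8 x 8, cut into unit cubes.
n = 8, so n - 2 = 6
Cubes with 2 painted faces lie along the edges, excluding corners.
A cube has 12 edges; each contributes (n - 2) = 6 such cubes.
Count = 12 * 6 = 72
72 unit cubes


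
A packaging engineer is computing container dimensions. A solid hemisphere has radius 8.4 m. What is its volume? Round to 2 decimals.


Shape: hemisphere (half of a sphere)
Radius r = 8.4 m
Formula: V = (1/2) * (4/3) * pi * r^3 = (2/3) * pi * r^3
r^3 = 592.704
(2/3) * 592.704 = 395.136
V = 395.136 * pi
V = 1241.36
1241.36 m^3


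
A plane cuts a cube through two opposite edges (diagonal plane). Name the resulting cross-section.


Solid: cube
Cutting plane: through two opposite edges (diagonal plane)
Visualize the intersection of the plane with the solid's surface.
The boundary of the cut region is a rectangle.
rectangle


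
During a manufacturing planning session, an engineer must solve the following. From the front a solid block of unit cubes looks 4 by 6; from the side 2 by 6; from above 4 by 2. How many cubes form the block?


Orthographic views of a solid rectangular block:
Front view 4 x 6 -> length = 4, height = 6
Side view 2 x 6 -> width = 2, height = 6 (consistent)
Top view 4 x 2 -> confirms length = 4, width = 2
The block is 4 x 2 x 6.
Total unit cubes = 4 * 2 * 6 = 48
48 unit cubes


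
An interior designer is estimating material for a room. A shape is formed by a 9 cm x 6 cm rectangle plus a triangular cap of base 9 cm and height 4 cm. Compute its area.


Composite shape: rectangle + triangle
Rectangle area = 9 * 6 = 54
Triangle area = 0.5 * 9 * 4 = 18
Total = 54 + 18
Total = 72
72 cm^2


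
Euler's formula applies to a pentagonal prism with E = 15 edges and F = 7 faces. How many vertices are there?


Polyhedron: pentagonal prism
Euler's formula for convex polyhedra: V - E + F = 2
Given: E = 15 edges and F = 7 faces
Solve for V:
V = 2 + E - F = 2 + 15 - 7 = 10
10 vertices


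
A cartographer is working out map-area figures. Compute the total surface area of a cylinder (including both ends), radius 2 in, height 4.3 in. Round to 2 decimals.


Shape: closed cylinder
Radius r = 2 in, Height h = 4.3 in
Formula: SA = 2*pi*r^2 + 2*pi*r*h = 2*pi*r*(r + h)
r + h = 6.3
2 * r * (r + h) = 2 * 2 * 6.3 = 25.2
SA = 25.2 * pi
SA = 79.17
79.17 in^2


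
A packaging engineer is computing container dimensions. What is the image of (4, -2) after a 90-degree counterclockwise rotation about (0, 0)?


Transformation: rotation about the origin
Original point: (4, -2)
Rule for 90 deg counterclockwise: (x, y) -> (-y, x)
Apply: (4, -2) -> (2, 4)
(2, 4)


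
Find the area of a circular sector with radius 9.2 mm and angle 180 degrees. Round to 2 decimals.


Shape: circular sector
Radius r = 9.2 mm, Angle = 180 degrees
Formula: A = (angle/360) * pi * r^2
r^2 = 84.64
Fraction of circle = 180/360
A = (180/360) * pi * 84.64
A = 42.32 * pi
A = 132.95
132.95 mm^2


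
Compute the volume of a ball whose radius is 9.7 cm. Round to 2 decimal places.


Shape: sphere
Radius r = 9.7 cm
Formula: V = (4/3) * pi * r^3
r^3 = 912.673
(4/3) * 912.673 = 1216.897333
V = 1216.897333 * pi
V = 3823
3823 cm^3


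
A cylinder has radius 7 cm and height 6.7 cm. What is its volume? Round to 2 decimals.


Shape: cylinder
Radius r = 7 cm, Height h = 6.7 cm
Formula: V = pi * r^2 * h
r^2 = 49
V = pi * 49 * 6.7
V = 328.3 * pi
V = 1031.38
1031.38 cm^3


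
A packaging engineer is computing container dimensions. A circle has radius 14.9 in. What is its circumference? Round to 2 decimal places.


Shape: circle
Radius r = 14.9 in
Formula: C = 2 * pi * r
C = 2 * pi * 14.9
C = 29.8 * pi
C = 93.62
93.62 in


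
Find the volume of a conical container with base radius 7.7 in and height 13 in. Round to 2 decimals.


Shape: cone
Radius r = 7.7 in, Height h = 13 in
Formula: V = (1/3) * pi * r^2 * h
r^2 = 59.29
pi * r^2 * h = pi * 59.29 * 13 = 770.77 * pi
V = 770.77 * pi / 3
V = 807.15
807.15 in^3


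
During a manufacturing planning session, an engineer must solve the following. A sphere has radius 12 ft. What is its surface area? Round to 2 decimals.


Shape: sphere
Radius r = 12 ft
Formula: SA = 4 * pi * r^2
r^2 = 144
SA = 4 * pi * 144
SA = 576 * pi
SA = 1809.56
1809.56 ft^2


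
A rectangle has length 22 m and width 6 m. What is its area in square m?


Shape: rectangle
Length l = 22 m, Width w = 6 m
Formula: A = l * w
A = 22 * 6
A = 132
132 m^2


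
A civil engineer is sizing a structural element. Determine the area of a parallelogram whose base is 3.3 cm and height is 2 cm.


Shape: parallelogram
Base b = 3.3 cm, Height h = 2 cm
Formula: A = b * h
A = 3.3 * 2
A = 6.6
6.6 cm^2


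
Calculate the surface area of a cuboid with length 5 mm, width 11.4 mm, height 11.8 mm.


Shape: rectangular prism
l = 5 mm, w = 11.4 mm, h = 11.8 mm
Formula: SA = 2(lw + lh + wh)
lw = 57, lh = 59, wh = 134.52
lw + lh + wh = 250.52
SA = 2 * 250.52
SA = 501.04
501.04 mm^2


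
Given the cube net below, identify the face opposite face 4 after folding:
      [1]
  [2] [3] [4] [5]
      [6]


Net: cross layout. Take square 3 as the base (bottom).
Fold the four squares in the horizontal row up around 3: 2 -> left, 4 -> right, 5 wraps to the top.
Fold 1 and 6 up from 3: 1 -> back, 6 -> front.
Opposite pairs are therefore: (1, 6), (2, 4), (3, 5).
Face 4 is opposite face 2.
face 2


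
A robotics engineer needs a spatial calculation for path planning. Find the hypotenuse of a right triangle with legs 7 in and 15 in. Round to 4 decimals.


Shape: right triangle
Legs a = 7 in, b = 15 in
Formula: c = sqrt(a^2 + b^2)
a^2 = 49, b^2 = 225
a^2 + b^2 = 274
c = sqrt(274)
c = 16.5529
16.5529 in


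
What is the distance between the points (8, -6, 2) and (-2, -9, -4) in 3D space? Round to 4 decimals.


3D distance between two points
P1 = (8, -6, 2), P2 = (-2, -9, -4)
Formula: d = sqrt((x2-x1)^2 + (y2-y1)^2 + (z2-z1)^2)
dx = -2 - 8 = -10
dy = -9 - -6 = -3
dz = -4 - 2 = -6
dx^2 + dy^2 + dz^2 = 100 + 9 + 36 = 145
d = sqrt(145)
d = 12.0416
12.0416 units


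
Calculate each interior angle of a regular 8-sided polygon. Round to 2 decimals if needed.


Shape: regular octagon (8 sides)
Formula: interior angle = (n - 2) * 180 / n
(n - 2) = 6
(n - 2) * 180 = 1080
angle = 1080 / 8
angle = 135
135 degrees


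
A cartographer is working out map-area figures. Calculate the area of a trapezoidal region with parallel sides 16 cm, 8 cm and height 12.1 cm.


Shape: trapezoid
Parallel sides a = 16 cm, b = 8 cm; Height h = 12.1 cm
Formula: A = (a + b) * h / 2
a + b = 16 + 8 = 24
A = 24 * 12.1 / 2
A = 290.4 / 2
A = 145.2
145.2 cm^2


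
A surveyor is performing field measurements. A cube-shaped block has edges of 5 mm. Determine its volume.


Shape: cube
Side s = 5 mm
Formula: V = s^3
V = 5 * 5 * 5
V = 25 * 5
V = 125
125 mm^3


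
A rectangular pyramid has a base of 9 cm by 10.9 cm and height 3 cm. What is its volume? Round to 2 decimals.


Shape: rectangular pyramid
Base: 9 cm x 10.9 cm, Height h = 3 cm
Formula: V = (1/3) * base_area * h
base_area = 9 * 10.9 = 98.1
base_area * h = 98.1 * 3 = 294.3
V = 294.3 / 3
V = 98.1
98.1 cm^3


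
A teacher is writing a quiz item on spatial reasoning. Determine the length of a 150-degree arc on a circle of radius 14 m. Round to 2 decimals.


Shape: circular arc
Radius r = 14 m, Angle = 150 degrees
Formula: L = (angle/360) * 2 * pi * r
2 * pi * r = 28 * pi
L = (150/360) * 28 * pi
L = 11.666667 * pi
L = 36.65
36.65 m


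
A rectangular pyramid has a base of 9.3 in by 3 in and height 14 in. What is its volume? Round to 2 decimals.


Shape: rectangular pyramid
Base: 9.3 in x 3 in, Height h = 14 in
Formula: V = (1/3) * base_area * h
base_area = 9.3 * 3 = 27.9
base_area * h = 27.9 * 14 = 390.6
V = 390.6 / 3
V = 130.2
130.2 in^3


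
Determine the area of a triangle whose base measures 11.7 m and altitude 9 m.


Shape: triangle
Base b = 11.7 m, Height h = 9 m
Formula: A = (1/2) * b * h
A = 0.5 * 11.7 * 9
A = 0.5 * 105.3
A = 52.65
52.65 m^2


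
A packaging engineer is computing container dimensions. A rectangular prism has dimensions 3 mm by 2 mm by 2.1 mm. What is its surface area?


Shape: rectangular prism
l = 3 mm, w = 2 mm, h = 2.1 mm
Formula: SA = 2(lw + lh + wh)
lw = 6, lh = 6.3, wh = 4.2
lw + lh + wh = 16.5
SA = 2 * 16.5
SA = 33
33 mm^2


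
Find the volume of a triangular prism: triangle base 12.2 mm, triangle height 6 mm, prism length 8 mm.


Shape: triangular prism
Triangle base = 12.2 mm, triangle height = 6 mm, prism length L = 8 mm
Formula: V = (1/2 * b * h_tri) * L
Cross-section area = 0.5 * 12.2 * 6 = 36.6
V = 36.6 * 8
V = 292.8
292.8 mm^3


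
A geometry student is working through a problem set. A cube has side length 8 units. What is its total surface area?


Shape: cube
Side s = 8 units
A cube has 6 square faces.
Formula: SA = 6 * s^2
s^2 = 64
SA = 6 * 64
SA = 384
384 units^2


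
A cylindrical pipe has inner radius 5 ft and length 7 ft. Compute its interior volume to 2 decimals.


Shape: cylinder
Radius r = 5 ft, Height h = 7 ft
Formula: V = pi * r^2 * h
r^2 = 25
V = pi * 25 * 7
V = 175 * pi
V = 549.78
549.78 ft^3


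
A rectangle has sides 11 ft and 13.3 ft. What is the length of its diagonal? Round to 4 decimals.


Shape: rectangle (diagonal via Pythagoras)
Sides: 11 ft and 13.3 ft
Formula: d = sqrt(l^2 + w^2)
l^2 = 121, w^2 = 176.89
l^2 + w^2 = 297.89
d = sqrt(297.89)
d = 17.2595
17.2595 ft


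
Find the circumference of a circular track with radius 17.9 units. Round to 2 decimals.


Shape: circle
Radius r = 17.9 units
Formula: C = 2 * pi * r
C = 2 * pi * 17.9
C = 35.8 * pi
C = 112.47
112.47 units


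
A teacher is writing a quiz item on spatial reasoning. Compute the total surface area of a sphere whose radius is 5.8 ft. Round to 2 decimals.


Shape: sphere
Radius r = 5.8 ft
Formula: SA = 4 * pi * r^2
r^2 = 33.64
SA = 4 * pi * 33.64
SA = 134.56 * pi
SA = 422.73
422.73 ft^2


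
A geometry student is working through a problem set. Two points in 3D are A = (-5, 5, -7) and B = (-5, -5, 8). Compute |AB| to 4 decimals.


3D distance between two points
P1 = (-5, 5, -7), P2 = (-5, -5, 8)
Formula: d = sqrt((x2-x1)^2 + (y2-y1)^2 + (z2-z1)^2)
dx = -5 - -5 = 0
dy = -5 - 5 = -10
dz = 8 - -7 = 15
dx^2 + dy^2 + dz^2 = 0 + 100 + 225 = 325
d = sqrt(325)
d = 18.0278
18.0278 units


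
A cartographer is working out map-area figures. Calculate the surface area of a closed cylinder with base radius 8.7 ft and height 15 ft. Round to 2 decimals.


Shape: closed cylinder
Radius r = 8.7 ft, Height h = 15 ft
Formula: SA = 2*pi*r^2 + 2*pi*r*h = 2*pi*r*(r + h)
r + h = 23.7
2 * r * (r + h) = 2 * 8.7 * 23.7 = 412.38
SA = 412.38 * pi
SA = 1295.53
1295.53 ft^2


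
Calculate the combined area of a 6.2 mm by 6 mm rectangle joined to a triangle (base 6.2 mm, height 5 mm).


Composite shape: rectangle + triangle
Rectangle area = 6.2 * 6 = 37.2
Triangle area = 0.5 * 6.2 * 5 = 15.5
Total = 37.2 + 15.5
Total = 52.7
52.7 mm^2


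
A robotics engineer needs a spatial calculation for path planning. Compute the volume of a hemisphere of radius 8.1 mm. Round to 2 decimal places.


Shape: hemisphere (half of a sphere)
Radius r = 8.1 mm
Formula: V = (1/2) * (4/3) * pi * r^3 = (2/3) * pi * r^3
r^3 = 531.441
(2/3) * 531.441 = 354.294
V = 354.294 * pi
V = 1113.05
1113.05 mm^3


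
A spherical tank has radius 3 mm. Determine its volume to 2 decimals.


Shape: sphere
Radius r = 3 mm
Formula: V = (4/3) * pi * r^3
r^3 = 27
(4/3) * 27 = 36
V = 36 * pi
V = 113.1
113.1 mm^3


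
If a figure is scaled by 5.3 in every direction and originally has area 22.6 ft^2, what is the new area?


Linear scale factor k = 5.3
Original area = 22.6 ft^2
Rule: under a linear scaling by k, areas scale by k^2.
k^2 = 5.3^2 = 28.09
New area = 22.6 * 28.09
New area = 634.834
634.834 ft^2


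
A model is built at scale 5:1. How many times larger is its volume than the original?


Linear scale factor k = 5
Rule: under a linear scaling by k, volumes scale by k^3.
k^3 = 5 * 5 * 5
k^3 = 25 * 5
k^3 = 125
Volume scales by a factor of 125.
125 (dimensionless)


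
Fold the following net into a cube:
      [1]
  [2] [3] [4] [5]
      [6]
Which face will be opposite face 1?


Net: cross layout. Take square 3 as the base (bottom).
Fold the four squares in the horizontal row up around 3: 2 -> left, 4 -> right, 5 wraps to the top.
Fold 1 and 6 up from 3: 1 -> back, 6 -> front.
Opposite pairs are therefore: (1, 6), (2, 4), (3, 5).
Face 1 is opposite face 6.
face 6


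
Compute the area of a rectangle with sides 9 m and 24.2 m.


Shape: rectangle
Length l = 9 m, Width w = 24.2 m
Formula: A = l * w
A = 9 * 24.2
A = 217.8
217.8 m^2


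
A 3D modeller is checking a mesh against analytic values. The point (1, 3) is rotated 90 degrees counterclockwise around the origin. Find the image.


Transformation: rotation about the origin
Original point: (1, 3)
Rule for 90 deg counterclockwise: (x, y) -> (-y, x)
Apply: (1, 3) -> (-3, 1)
(-3, 1)


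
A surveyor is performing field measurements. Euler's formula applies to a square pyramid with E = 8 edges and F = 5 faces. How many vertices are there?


Polyhedron: square pyramid
Euler's formula for convex polyhedra: V - E + F = 2
Given: E = 8 edges and F = 5 faces
Solve for V:
V = 2 + E - F = 2 + 8 - 5 = 5
5 vertices


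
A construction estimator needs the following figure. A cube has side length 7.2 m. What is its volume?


Shape: cube
Side s = 7.2 m
Formula: V = s^3
V = 7.2 * 7.2 * 7.2
V = 51.84 * 7.2
V = 373.248
373.248 m^3


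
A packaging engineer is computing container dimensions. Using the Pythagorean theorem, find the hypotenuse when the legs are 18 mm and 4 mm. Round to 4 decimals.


Shape: right triangle
Legs a = 18 mm, b = 4 mm
Formula: c = sqrt(a^2 + b^2)
a^2 = 324, b^2 = 16
a^2 + b^2 = 340
c = sqrt(340)
c = 18.4391
18.4391 mm


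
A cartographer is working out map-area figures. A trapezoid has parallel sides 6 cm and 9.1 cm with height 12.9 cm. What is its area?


Shape: trapezoid
Parallel sides a = 6 cm, b = 9.1 cm; Height h = 12.9 cm
Formula: A = (a + b) * h / 2
a + b = 6 + 9.1 = 15.1
A = 15.1 * 12.9 / 2
A = 194.79 / 2
A = 97.395
97.395 cm^2


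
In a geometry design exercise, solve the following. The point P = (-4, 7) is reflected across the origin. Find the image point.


Transformation: reflection
Original point: (-4, 7)
Rule for reflection through the origin: (x, y) -> (-x, -y)
Apply: (-4, 7) -> (4, -7)
(4, -7)


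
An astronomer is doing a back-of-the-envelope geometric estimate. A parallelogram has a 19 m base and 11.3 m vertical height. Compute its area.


Shape: parallelogram
Base b = 19 m, Height h = 11.3 m
Formula: A = b * h
A = 19 * 11.3
A = 214.7
214.7 m^2


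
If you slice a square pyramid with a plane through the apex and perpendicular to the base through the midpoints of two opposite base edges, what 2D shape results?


Solid: square pyramid
Cutting plane: through the apex and perpendicular to the base through the midpoints of two opposite base edges
Visualize the intersection of the plane with the solid's surface.
The boundary of the cut region is a isosceles triangle.
isosceles triangle


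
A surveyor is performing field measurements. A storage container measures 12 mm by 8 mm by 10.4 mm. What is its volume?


Shape: rectangular prism
l = 12 mm, w = 8 mm, h = 10.4 mm
Formula: V = l * w * h
V = 12 * 8 * 10.4
V = 96 * 10.4
V = 998.4
998.4 mm^3


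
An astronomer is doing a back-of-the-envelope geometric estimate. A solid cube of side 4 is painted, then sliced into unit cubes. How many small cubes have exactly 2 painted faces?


Large cube: 4 x 4 x 4, cut into unit cubes.
n = 4, so n - 2 = 2
Cubes with 2 painted faces lie along the edges, excluding corners.
A cube has 12 edges; each contributes (n - 2) = 2 such cubes.
Count = 12 * 2 = 24
24 unit cubes


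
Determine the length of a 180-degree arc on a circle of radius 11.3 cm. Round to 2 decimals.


Shape: circular arc
Radius r = 11.3 cm, Angle = 180 degrees
Formula: L = (angle/360) * 2 * pi * r
2 * pi * r = 22.6 * pi
L = (180/360) * 22.6 * pi
L = 11.3 * pi
L = 35.5
35.5 cm


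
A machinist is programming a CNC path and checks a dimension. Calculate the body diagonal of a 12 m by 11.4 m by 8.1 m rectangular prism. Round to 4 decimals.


Shape: rectangular box (space diagonal)
l = 12 m, w = 11.4 m, h = 8.1 m
Visualize: the diagonal of the base, then a right triangle with that diagonal and the height.
Formula: d = sqrt(l^2 + w^2 + h^2)
l^2 + w^2 + h^2 = 144 + 129.96 + 65.61 = 339.57
d = sqrt(339.57)
d = 18.4274
18.4274 m


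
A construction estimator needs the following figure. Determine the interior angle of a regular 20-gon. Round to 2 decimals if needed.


Shape: regular icosagon (20 sides)
Formula: interior angle = (n - 2) * 180 / n
(n - 2) = 18
(n - 2) * 180 = 3240
angle = 3240 / 20
angle = 162
162 degrees


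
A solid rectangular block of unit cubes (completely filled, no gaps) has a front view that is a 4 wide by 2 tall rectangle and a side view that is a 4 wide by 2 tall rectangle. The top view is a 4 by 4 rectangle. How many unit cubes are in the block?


Orthographic views of a solid rectangular block:
Front view 4 x 2 -> length = 4, height = 2
Side view 4 x 2 -> width = 4, height = 2 (consistent)
Top view 4 x 4 -> confirms length = 4, width = 4
The block is 4 x 4 x 2.
Total unit cubes = 4 * 4 * 2 = 32
32 unit cubes


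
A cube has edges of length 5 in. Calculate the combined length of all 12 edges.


Shape: cube
Side s = 5 in
A cube has 12 edges, all equal.
Formula: total edge length = 12 * s
Total = 12 * 5
Total = 60
60 in


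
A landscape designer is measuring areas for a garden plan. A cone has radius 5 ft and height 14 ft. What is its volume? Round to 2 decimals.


Shape: cone
Radius r = 5 ft, Height h = 14 ft
Formula: V = (1/3) * pi * r^2 * h
r^2 = 25
pi * r^2 * h = pi * 25 * 14 = 350 * pi
V = 350 * pi / 3
V = 366.52
366.52 ft^3


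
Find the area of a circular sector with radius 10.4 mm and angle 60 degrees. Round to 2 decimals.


Shape: circular sector
Radius r = 10.4 mm, Angle = 60 degrees
Formula: A = (angle/360) * pi * r^2
r^2 = 108.16
Fraction of circle = 60/360
A = (60/360) * pi * 108.16
A = 18.026667 * pi
A = 56.63
56.63 mm^2


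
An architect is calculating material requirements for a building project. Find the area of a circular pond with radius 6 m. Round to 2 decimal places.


Shape: circle
Radius r = 6 m
Formula: A = pi * r^2
r^2 = 6^2 = 36
A = pi * 36
A = 113.1
113.1 m^2


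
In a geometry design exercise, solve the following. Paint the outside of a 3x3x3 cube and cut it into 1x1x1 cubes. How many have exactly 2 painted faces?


Large cube: 3 x 3 x 3, cut into unit cubes.
n = 3, so n - 2 = 1
Cubes with 2 painted faces lie along the edges, excluding corners.
A cube has 12 edges; each contributes (n - 2) = 1 such cubes.
Count = 12 * 1 = 12
12 unit cubes


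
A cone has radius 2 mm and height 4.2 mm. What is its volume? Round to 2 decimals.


Shape: cone
Radius r = 2 mm, Height h = 4.2 mm
Formula: V = (1/3) * pi * r^2 * h
r^2 = 4
pi * r^2 * h = pi * 4 * 4.2 = 16.8 * pi
V = 16.8 * pi / 3
V = 17.59
17.59 mm^3


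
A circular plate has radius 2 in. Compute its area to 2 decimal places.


Shape: circle
Radius r = 2 in
Formula: A = pi * r^2
r^2 = 2^2 = 4
A = pi * 4
A = 12.57
12.57 in^2


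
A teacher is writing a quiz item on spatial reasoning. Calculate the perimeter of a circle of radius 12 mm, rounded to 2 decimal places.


Shape: circle
Radius r = 12 mm
Formula: C = 2 * pi * r
C = 2 * pi * 12
C = 24 * pi
C = 75.4
75.4 mm


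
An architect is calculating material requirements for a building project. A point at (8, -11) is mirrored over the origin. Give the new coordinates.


Transformation: reflection
Original point: (8, -11)
Rule for reflection through the origin: (x, y) -> (-x, -y)
Apply: (8, -11) -> (-8, 11)
(-8, 11)


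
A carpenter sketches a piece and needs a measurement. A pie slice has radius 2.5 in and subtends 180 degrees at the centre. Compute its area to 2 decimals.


Shape: circular sector
Radius r = 2.5 in, Angle = 180 degrees
Formula: A = (angle/360) * pi * r^2
r^2 = 6.25
Fraction of circle = 180/360
A = (180/360) * pi * 6.25
A = 3.125 * pi
A = 9.82
9.82 in^2


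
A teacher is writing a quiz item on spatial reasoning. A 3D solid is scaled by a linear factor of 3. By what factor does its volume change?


Linear scale factor k = 3
Rule: under a linear scaling by k, volumes scale by k^3.
k^3 = 3 * 3 * 3
k^3 = 9 * 3
k^3 = 27
Volume scales by a factor of 27.
27 (dimensionless)
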